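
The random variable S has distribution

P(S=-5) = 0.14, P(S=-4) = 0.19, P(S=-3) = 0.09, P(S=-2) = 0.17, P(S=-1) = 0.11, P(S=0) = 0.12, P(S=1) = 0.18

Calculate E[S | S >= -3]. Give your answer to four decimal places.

P(S >= -3) = 0.09 + 0.17 + 0.11 + 0.12 + 0.18 = 0.67.
E[S | S >= -3] = [(-3)·0.09 + (-2)·0.17 + (-1)·0.11 + 0·0.12 + 1·0.18] / 0.67
 = -0.54 / 0.67
 = -54/67

-0.8060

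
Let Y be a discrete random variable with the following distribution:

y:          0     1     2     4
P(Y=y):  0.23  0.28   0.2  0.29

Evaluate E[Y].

1.84

E[Y] = Σ y·P(Y=y)
 = 0·0.23 + 1·0.28 + 2·0.2 + 4·0.29
 = 0 + 0.28 + 0.4 + 1.16
 = 1.84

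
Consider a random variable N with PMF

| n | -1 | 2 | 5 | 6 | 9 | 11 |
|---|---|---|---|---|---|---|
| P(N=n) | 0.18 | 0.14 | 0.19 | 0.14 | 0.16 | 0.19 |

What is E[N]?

E[N] = Σ n·P(N=n)
 = (-1)·0.18 + 2·0.14 + 5·0.19 + 6·0.14 + 9·0.16 + 11·0.19
 = (-0.18) + 0.28 + 0.95 + 0.84 + 1.44 + 2.09
 = 5.42

5.42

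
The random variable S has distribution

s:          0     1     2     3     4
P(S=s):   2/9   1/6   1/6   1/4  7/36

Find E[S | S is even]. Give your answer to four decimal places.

P(S is even) = 2/9 + 1/6 + 7/36 = 7/12.
E[S | S is even] = [0·2/9 + 2·1/6 + 4·7/36] / (7/12)
 = 10/9 / (7/12)
 = 40/21

1.9048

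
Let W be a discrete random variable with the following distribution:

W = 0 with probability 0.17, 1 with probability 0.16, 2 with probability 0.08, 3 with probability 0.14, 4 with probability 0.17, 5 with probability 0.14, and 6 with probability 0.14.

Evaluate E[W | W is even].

P(W is even) = 0.17 + 0.08 + 0.17 + 0.14 = 0.56.
E[W | W is even] = [0·0.17 + 2·0.08 + 4·0.17 + 6·0.14] / 0.56
 = 1.68 / 0.56
 = 3

3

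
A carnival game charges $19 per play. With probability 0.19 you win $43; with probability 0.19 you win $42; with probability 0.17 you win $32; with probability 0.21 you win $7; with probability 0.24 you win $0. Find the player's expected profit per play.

4.06

E[payout] = 43·0.19 + 42·0.19 + 32·0.17 + 7·0.21 + 0·0.24
 = 8.17 + 7.98 + 5.44 + 1.47 + 0
 = 23.06
Net = 23.06 - 19 = 4.06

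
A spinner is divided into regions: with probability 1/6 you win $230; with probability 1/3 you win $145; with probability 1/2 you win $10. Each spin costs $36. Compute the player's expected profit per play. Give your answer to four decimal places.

E[payout] = 230·1/6 + 145·1/3 + 10·1/2
 = 115/3 + 145/3 + 5
 = 275/3
Net = 275/3 - 36 = 167/3

55.6667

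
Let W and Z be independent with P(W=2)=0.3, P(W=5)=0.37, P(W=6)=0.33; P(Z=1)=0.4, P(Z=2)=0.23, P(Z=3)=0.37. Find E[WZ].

8.7271

E[WZ] = Σ_w Σ_z wz · P(W=w)P(Z=z)
 = 2·0.12 + 4·0.069 + 6·0.111 + 5·0.148 + 10·0.0851 + 15·0.1369 + 6·0.132 + 12·0.0759 + 18·0.1221
 = 0.24 + 0.276 + 0.666 + 0.74 + 0.851 + 2.0535 + 0.792 + 0.9108 + 2.1978
 = 8.7271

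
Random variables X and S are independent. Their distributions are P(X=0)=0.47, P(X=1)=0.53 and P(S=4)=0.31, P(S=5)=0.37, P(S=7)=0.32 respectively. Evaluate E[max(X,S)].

E[max(X,S)] = Σ_x Σ_s max(x,s) · P(X=x)P(S=s)
 = 4·0.1457 + 5·0.1739 + 7·0.1504 + 4·0.1643 + 5·0.1961 + 7·0.1696
 = 0.5828 + 0.8695 + 1.0528 + 0.6572 + 0.9805 + 1.1872
 = 5.33

5.33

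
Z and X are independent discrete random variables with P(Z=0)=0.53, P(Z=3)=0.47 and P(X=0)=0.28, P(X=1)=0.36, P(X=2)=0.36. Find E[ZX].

E[ZX] = Σ_z Σ_x zx · P(Z=z)P(X=x)
 = 0·0.1484 + 0·0.1908 + 0·0.1908 + 0·0.1316 + 3·0.1692 + 6·0.1692
 = 0 + 0 + 0 + 0 + 0.5076 + 1.0152
 = 1.5228

1.5228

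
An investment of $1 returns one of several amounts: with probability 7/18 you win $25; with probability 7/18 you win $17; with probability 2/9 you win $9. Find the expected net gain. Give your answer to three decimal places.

17.333

E[payout] = 25·7/18 + 17·7/18 + 9·2/9
 = 175/18 + 119/18 + 2
 = 55/3
Net = 55/3 - 1 = 52/3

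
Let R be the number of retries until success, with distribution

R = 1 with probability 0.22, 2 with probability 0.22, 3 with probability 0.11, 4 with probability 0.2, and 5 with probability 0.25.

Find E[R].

E[R] = Σ r·P(R=r)
 = 1·0.22 + 2·0.22 + 3·0.11 + 4·0.2 + 5·0.25
 = 0.22 + 0.44 + 0.33 + 0.8 + 1.25
 = 3.04

3.04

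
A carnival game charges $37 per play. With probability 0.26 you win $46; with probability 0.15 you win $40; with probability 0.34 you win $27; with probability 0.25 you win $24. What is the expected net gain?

-3.86

E[payout] = 46·0.26 + 40·0.15 + 27·0.34 + 24·0.25
 = 11.96 + 6 + 9.18 + 6
 = 33.14
Net = 33.14 - 37 = -3.86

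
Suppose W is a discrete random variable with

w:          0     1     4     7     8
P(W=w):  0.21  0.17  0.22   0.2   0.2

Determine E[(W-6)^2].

13.69

E[(W-6)^2] = Σ (w-6)^2·P(W=w)
 = 36·0.21 + 25·0.17 + 4·0.22 + 1·0.2 + 4·0.2
 = 7.56 + 4.25 + 0.88 + 0.2 + 0.8
 = 13.69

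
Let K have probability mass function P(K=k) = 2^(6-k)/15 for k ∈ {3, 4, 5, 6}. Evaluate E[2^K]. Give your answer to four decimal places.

E[2^K] = Σ 2^k·P(K=k)
 = 8·8/15 + 16·4/15 + 32·2/15 + 64·1/15
 = 64/15 + 64/15 + 64/15 + 64/15
 = 256/15

17.0667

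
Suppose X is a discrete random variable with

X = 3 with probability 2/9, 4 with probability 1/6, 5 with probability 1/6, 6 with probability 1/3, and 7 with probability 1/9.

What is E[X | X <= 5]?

3.9

P(X <= 5) = 2/9 + 1/6 + 1/6 = 5/9.
E[X | X <= 5] = [3·2/9 + 4·1/6 + 5·1/6] / (5/9)
 = 13/6 / (5/9)
 = 39/10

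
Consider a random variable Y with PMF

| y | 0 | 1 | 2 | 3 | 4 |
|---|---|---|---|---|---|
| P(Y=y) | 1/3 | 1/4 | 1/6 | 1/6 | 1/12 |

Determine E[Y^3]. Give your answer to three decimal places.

11.417

E[Y^3] = Σ y^3·P(Y=y)
 = 0·1/3 + 1·1/4 + 8·1/6 + 27·1/6 + 64·1/12
 = 0 + 1/4 + 4/3 + 9/2 + 16/3
 = 137/12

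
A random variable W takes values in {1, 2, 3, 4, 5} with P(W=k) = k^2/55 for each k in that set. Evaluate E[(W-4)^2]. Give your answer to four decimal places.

E[(W-4)^2] = Σ (w-4)^2·P(W=w)
 = 9·1/55 + 4·4/55 + 1·9/55 + 0·16/55 + 1·5/11
 = 9/55 + 16/55 + 9/55 + 0 + 5/11
 = 59/55

1.0727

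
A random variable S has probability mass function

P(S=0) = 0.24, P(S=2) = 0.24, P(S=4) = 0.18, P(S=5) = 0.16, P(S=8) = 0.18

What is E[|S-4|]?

2.32

E[|S-4|] = Σ |s-4|·P(S=s)
 = 4·0.24 + 2·0.24 + 0·0.18 + 1·0.16 + 4·0.18
 = 0.96 + 0.48 + 0 + 0.16 + 0.72
 = 2.32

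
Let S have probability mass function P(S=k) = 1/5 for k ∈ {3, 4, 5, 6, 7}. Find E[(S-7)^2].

6

E[(S-7)^2] = Σ (s-7)^2·P(S=s)
 = 16·1/5 + 9·1/5 + 4·1/5 + 1·1/5 + 0·1/5
 = 16/5 + 9/5 + 4/5 + 1/5 + 0
 = 6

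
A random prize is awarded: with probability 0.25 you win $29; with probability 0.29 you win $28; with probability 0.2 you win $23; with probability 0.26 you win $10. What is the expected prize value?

E[payout] = 29·0.25 + 28·0.29 + 23·0.2 + 10·0.26
 = 7.25 + 8.12 + 4.6 + 2.6
 = 22.57

22.57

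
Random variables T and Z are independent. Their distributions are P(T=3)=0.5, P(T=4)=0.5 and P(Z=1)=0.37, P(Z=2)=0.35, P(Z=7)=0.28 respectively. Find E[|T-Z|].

E[|T-Z|] = Σ_t Σ_z |t-z| · P(T=t)P(Z=z)
 = 2·0.185 + 1·0.175 + 4·0.14 + 3·0.185 + 2·0.175 + 3·0.14
 = 0.37 + 0.175 + 0.56 + 0.555 + 0.35 + 0.42
 = 2.43

2.43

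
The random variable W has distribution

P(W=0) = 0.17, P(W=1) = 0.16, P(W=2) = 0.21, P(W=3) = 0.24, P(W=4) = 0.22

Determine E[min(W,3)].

1.96

E[min(W,3)] = Σ min(w,3)·P(W=w)
 = 0·0.17 + 1·0.16 + 2·0.21 + 3·0.24 + 3·0.22
 = 0 + 0.16 + 0.42 + 0.72 + 0.66
 = 1.96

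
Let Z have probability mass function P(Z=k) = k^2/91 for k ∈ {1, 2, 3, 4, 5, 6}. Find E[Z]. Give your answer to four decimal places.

4.8462

E[Z] = Σ z·P(Z=z)
 = 1·1/91 + 2·4/91 + 3·9/91 + 4·16/91 + 5·25/91 + 6·36/91
 = 1/91 + 8/91 + 27/91 + 64/91 + 125/91 + 216/91
 = 63/13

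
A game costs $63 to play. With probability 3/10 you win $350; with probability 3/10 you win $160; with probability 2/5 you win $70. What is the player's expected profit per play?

E[payout] = 350·3/10 + 160·3/10 + 70·2/5
 = 105 + 48 + 28
 = 181
Net = 181 - 63 = 118

118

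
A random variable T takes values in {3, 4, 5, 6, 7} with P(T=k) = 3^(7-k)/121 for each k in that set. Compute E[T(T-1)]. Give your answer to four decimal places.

9.2727

E[T(T-1)] = Σ t(t-1)·P(T=t)
 = 6·81/121 + 12·27/121 + 20·9/121 + 30·3/121 + 42·1/121
 = 486/121 + 324/121 + 180/121 + 90/121 + 42/121
 = 102/11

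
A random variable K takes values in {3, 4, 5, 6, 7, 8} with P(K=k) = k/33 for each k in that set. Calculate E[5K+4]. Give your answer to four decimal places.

E[5K+4] = Σ (5k+4)·P(K=k)
 = 19·1/11 + 24·4/33 + 29·5/33 + 34·2/11 + 39·7/33 + 44·8/33
 = 19/11 + 32/11 + 145/33 + 68/11 + 91/11 + 32/3
 = 1127/33

34.1515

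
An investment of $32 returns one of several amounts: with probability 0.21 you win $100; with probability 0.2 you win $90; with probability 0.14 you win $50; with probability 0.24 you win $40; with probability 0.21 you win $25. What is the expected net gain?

28.85

E[payout] = 100·0.21 + 90·0.2 + 50·0.14 + 40·0.24 + 25·0.21
 = 21 + 18 + 7 + 9.6 + 5.25
 = 60.85
Net = 60.85 - 32 = 28.85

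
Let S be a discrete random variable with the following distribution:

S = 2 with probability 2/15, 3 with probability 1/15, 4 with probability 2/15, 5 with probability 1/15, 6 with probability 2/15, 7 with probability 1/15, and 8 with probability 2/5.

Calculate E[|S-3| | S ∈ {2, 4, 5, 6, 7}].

P(S ∈ {2, 4, 5, 6, 7}) = 2/15 + 2/15 + 1/15 + 2/15 + 1/15 = 8/15.
E[|S-3| | S ∈ {2, 4, 5, 6, 7}] = [1·2/15 + 1·2/15 + 2·1/15 + 3·2/15 + 4·1/15] / (8/15)
 = 16/15 / (8/15)
 = 2

2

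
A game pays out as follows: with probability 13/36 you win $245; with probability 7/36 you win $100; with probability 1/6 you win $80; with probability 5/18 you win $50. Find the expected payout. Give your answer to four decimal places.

135.1389

E[payout] = 245·13/36 + 100·7/36 + 80·1/6 + 50·5/18
 = 3185/36 + 175/9 + 40/3 + 125/9
 = 4865/36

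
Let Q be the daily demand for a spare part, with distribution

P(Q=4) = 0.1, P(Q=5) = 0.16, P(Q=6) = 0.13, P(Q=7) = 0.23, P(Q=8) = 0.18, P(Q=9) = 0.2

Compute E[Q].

E[Q] = Σ q·P(Q=q)
 = 4·0.1 + 5·0.16 + 6·0.13 + 7·0.23 + 8·0.18 + 9·0.2
 = 0.4 + 0.8 + 0.78 + 1.61 + 1.44 + 1.8
 = 6.83

6.83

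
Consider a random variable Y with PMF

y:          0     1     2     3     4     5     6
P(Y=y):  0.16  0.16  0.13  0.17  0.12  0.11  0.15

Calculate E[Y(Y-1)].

9.42

E[Y(Y-1)] = Σ y(y-1)·P(Y=y)
 = 0·0.16 + 0·0.16 + 2·0.13 + 6·0.17 + 12·0.12 + 20·0.11 + 30·0.15
 = 0 + 0 + 0.26 + 1.02 + 1.44 + 2.2 + 4.5
 = 9.42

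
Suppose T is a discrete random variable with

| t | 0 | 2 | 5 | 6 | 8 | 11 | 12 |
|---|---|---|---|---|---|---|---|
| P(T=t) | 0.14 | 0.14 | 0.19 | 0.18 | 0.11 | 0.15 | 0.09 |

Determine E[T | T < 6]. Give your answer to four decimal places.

2.6170

P(T < 6) = 0.14 + 0.14 + 0.19 = 0.47.
E[T | T < 6] = [0·0.14 + 2·0.14 + 5·0.19] / 0.47
 = 1.23 / 0.47
 = 123/47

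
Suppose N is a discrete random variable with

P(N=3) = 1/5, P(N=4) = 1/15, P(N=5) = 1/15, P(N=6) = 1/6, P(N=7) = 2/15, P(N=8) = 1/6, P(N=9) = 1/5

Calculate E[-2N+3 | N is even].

-10

P(N is even) = 1/15 + 1/6 + 1/6 = 2/5.
E[-2N+3 | N is even] = [(-5)·1/15 + (-9)·1/6 + (-13)·1/6] / (2/5)
 = -4 / (2/5)
 = -10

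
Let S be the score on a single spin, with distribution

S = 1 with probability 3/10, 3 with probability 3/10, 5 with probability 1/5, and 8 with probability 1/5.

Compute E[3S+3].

14.4

E[3S+3] = Σ (3s+3)·P(S=s)
 = 6·3/10 + 12·3/10 + 18·1/5 + 27·1/5
 = 9/5 + 18/5 + 18/5 + 27/5
 = 72/5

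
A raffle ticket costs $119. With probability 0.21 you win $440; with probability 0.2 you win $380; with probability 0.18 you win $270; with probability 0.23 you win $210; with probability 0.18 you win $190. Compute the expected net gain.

180.5

E[payout] = 440·0.21 + 380·0.2 + 270·0.18 + 210·0.23 + 190·0.18
 = 92.4 + 76 + 48.6 + 48.3 + 34.2
 = 299.5
Net = 299.5 - 119 = 180.5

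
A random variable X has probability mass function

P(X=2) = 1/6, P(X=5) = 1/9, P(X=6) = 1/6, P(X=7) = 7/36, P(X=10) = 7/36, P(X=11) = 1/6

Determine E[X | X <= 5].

3.2

P(X <= 5) = 1/6 + 1/9 = 5/18.
E[X | X <= 5] = [2·1/6 + 5·1/9] / (5/18)
 = 8/9 / (5/18)
 = 16/5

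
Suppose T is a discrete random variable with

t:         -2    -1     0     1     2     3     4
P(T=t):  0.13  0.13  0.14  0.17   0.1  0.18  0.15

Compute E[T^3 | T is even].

P(T is even) = 0.13 + 0.14 + 0.1 + 0.15 = 0.52.
E[T^3 | T is even] = [(-8)·0.13 + 0·0.14 + 8·0.1 + 64·0.15] / 0.52
 = 9.36 / 0.52
 = 18

18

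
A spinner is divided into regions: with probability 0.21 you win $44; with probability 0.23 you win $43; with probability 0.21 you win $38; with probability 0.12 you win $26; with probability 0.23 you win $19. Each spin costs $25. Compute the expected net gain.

E[payout] = 44·0.21 + 43·0.23 + 38·0.21 + 26·0.12 + 19·0.23
 = 9.24 + 9.89 + 7.98 + 3.12 + 4.37
 = 34.6
Net = 34.6 - 25 = 9.6

9.6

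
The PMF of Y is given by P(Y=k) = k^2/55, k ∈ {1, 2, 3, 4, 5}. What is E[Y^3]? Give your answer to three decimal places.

E[Y^3] = Σ y^3·P(Y=y)
 = 1·1/55 + 8·4/55 + 27·9/55 + 64·16/55 + 125·5/11
 = 1/55 + 32/55 + 243/55 + 1024/55 + 625/11
 = 885/11

80.455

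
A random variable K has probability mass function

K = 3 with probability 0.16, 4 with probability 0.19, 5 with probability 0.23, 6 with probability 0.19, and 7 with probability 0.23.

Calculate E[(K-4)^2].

3.22

E[(K-4)^2] = Σ (k-4)^2·P(K=k)
 = 1·0.16 + 0·0.19 + 1·0.23 + 4·0.19 + 9·0.23
 = 0.16 + 0 + 0.23 + 0.76 + 2.07
 = 3.22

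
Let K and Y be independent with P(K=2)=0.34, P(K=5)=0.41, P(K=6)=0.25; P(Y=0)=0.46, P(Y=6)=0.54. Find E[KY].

13.7052

E[KY] = Σ_k Σ_y ky · P(K=k)P(Y=y)
 = 0·0.1564 + 12·0.1836 + 0·0.1886 + 30·0.2214 + 0·0.115 + 36·0.135
 = 0 + 2.2032 + 0 + 6.642 + 0 + 4.86
 = 13.7052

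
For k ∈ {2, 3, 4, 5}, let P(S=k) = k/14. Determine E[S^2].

16

E[S^2] = Σ s^2·P(S=s)
 = 4·1/7 + 9·3/14 + 16·2/7 + 25·5/14
 = 4/7 + 27/14 + 32/7 + 125/14
 = 16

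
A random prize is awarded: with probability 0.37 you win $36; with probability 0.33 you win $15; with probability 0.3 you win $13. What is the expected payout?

E[payout] = 36·0.37 + 15·0.33 + 13·0.3
 = 13.32 + 4.95 + 3.9
 = 22.17

22.17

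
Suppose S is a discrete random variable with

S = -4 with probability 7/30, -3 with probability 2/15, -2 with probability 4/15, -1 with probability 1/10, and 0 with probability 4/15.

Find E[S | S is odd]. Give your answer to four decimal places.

-2.1429

P(S is odd) = 2/15 + 1/10 = 7/30.
E[S | S is odd] = [(-3)·2/15 + (-1)·1/10] / (7/30)
 = -1/2 / (7/30)
 = -15/7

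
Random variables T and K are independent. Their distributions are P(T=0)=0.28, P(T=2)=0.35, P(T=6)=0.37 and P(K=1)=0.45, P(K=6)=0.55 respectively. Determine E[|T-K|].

E[|T-K|] = Σ_t Σ_k |t-k| · P(T=t)P(K=k)
 = 1·0.126 + 6·0.154 + 1·0.1575 + 4·0.1925 + 5·0.1665 + 0·0.2035
 = 0.126 + 0.924 + 0.1575 + 0.77 + 0.8325 + 0
 = 2.81

2.81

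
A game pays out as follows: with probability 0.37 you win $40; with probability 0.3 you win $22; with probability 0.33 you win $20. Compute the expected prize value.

28

E[payout] = 40·0.37 + 22·0.3 + 20·0.33
 = 14.8 + 6.6 + 6.6
 = 28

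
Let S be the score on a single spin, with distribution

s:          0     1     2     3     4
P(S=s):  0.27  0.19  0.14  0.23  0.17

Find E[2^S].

5.77

E[2^S] = Σ 2^s·P(S=s)
 = 1·0.27 + 2·0.19 + 4·0.14 + 8·0.23 + 16·0.17
 = 0.27 + 0.38 + 0.56 + 1.84 + 2.72
 = 5.77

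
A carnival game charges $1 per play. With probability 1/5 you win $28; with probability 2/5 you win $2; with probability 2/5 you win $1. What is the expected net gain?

E[payout] = 28·1/5 + 2·2/5 + 1·2/5
 = 28/5 + 4/5 + 2/5
 = 34/5
Net = 34/5 - 1 = 29/5

5.8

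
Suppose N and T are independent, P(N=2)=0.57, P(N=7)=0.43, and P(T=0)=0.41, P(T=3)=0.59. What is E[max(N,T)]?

4.4863

E[max(N,T)] = Σ_n Σ_t max(n,t) · P(N=n)P(T=t)
 = 2·0.2337 + 3·0.3363 + 7·0.1763 + 7·0.2537
 = 0.4674 + 1.0089 + 1.2341 + 1.7759
 = 4.4863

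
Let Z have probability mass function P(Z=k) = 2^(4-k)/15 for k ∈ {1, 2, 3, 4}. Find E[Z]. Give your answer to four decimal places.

1.7333

E[Z] = Σ z·P(Z=z)
 = 1·8/15 + 2·4/15 + 3·2/15 + 4·1/15
 = 8/15 + 8/15 + 2/5 + 4/15
 = 26/15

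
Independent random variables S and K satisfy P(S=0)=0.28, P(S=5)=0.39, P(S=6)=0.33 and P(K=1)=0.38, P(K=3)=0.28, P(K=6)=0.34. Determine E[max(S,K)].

4.9754

E[max(S,K)] = Σ_s Σ_k max(s,k) · P(S=s)P(K=k)
 = 1·0.1064 + 3·0.0784 + 6·0.0952 + 5·0.1482 + 5·0.1092 + 6·0.1326 + 6·0.1254 + 6·0.0924 + 6·0.1122
 = 0.1064 + 0.2352 + 0.5712 + 0.741 + 0.546 + 0.7956 + 0.7524 + 0.5544 + 0.6732
 = 4.9754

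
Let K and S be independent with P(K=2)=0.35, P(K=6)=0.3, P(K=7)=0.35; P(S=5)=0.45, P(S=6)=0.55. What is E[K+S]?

E[K+S] = Σ_k Σ_s (k+s) · P(K=k)P(S=s)
 = 7·0.1575 + 8·0.1925 + 11·0.135 + 12·0.165 + 12·0.1575 + 13·0.1925
 = 1.1025 + 1.54 + 1.485 + 1.98 + 1.89 + 2.5025
 = 10.5

10.5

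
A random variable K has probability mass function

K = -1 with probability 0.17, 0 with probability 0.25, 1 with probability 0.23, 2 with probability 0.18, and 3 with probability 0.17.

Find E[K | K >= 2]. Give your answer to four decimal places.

P(K >= 2) = 0.18 + 0.17 = 0.35.
E[K | K >= 2] = [2·0.18 + 3·0.17] / 0.35
 = 0.87 / 0.35
 = 87/35

2.4857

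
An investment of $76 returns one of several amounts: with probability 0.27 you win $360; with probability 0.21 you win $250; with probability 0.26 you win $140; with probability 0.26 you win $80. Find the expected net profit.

E[payout] = 360·0.27 + 250·0.21 + 140·0.26 + 80·0.26
 = 97.2 + 52.5 + 36.4 + 20.8
 = 206.9
Net = 206.9 - 76 = 130.9

130.9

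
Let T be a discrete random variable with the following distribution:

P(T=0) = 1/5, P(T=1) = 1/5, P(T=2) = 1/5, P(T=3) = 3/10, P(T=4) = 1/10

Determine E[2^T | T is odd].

P(T is odd) = 1/5 + 3/10 = 1/2.
E[2^T | T is odd] = [2·1/5 + 8·3/10] / (1/2)
 = 14/5 / (1/2)
 = 28/5

5.6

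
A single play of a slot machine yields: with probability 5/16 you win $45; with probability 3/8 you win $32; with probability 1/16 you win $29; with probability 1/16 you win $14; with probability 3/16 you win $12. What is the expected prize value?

31

E[payout] = 45·5/16 + 32·3/8 + 29·1/16 + 14·1/16 + 12·3/16
 = 225/16 + 12 + 29/16 + 7/8 + 9/4
 = 31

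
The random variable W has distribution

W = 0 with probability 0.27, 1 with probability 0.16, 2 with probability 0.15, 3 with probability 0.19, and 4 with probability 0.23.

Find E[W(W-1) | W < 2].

P(W < 2) = 0.27 + 0.16 = 0.43.
E[W(W-1) | W < 2] = [0·0.27 + 0·0.16] / 0.43
 = 0 / 0.43
 = 0

0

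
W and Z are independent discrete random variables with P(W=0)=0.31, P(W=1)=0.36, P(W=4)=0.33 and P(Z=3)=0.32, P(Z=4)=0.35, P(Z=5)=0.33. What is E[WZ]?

E[WZ] = Σ_w Σ_z wz · P(W=w)P(Z=z)
 = 0·0.0992 + 0·0.1085 + 0·0.1023 + 3·0.1152 + 4·0.126 + 5·0.1188 + 12·0.1056 + 16·0.1155 + 20·0.1089
 = 0 + 0 + 0 + 0.3456 + 0.504 + 0.594 + 1.2672 + 1.848 + 2.178
 = 6.7368

6.7368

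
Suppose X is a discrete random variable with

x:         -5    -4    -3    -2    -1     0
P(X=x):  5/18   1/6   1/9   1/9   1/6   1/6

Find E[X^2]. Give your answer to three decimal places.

11.222

E[X^2] = Σ x^2·P(X=x)
 = 25·5/18 + 16·1/6 + 9·1/9 + 4·1/9 + 1·1/6 + 0·1/6
 = 125/18 + 8/3 + 1 + 4/9 + 1/6 + 0
 = 101/9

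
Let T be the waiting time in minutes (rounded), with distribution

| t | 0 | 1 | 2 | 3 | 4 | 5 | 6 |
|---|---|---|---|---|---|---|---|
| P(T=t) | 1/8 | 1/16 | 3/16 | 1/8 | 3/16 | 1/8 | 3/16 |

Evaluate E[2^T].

21

E[2^T] = Σ 2^t·P(T=t)
 = 1·1/8 + 2·1/16 + 4·3/16 + 8·1/8 + 16·3/16 + 32·1/8 + 64·3/16
 = 1/8 + 1/8 + 3/4 + 1 + 3 + 4 + 12
 = 21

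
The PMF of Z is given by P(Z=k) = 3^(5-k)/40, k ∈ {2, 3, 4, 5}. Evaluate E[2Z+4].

E[2Z+4] = Σ (2z+4)·P(Z=z)
 = 8·27/40 + 10·9/40 + 12·3/40 + 14·1/40
 = 27/5 + 9/4 + 9/10 + 7/20
 = 89/10

8.9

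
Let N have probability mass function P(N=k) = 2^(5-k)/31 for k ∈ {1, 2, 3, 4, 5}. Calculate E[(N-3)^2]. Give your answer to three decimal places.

2.516

E[(N-3)^2] = Σ (n-3)^2·P(N=n)
 = 4·16/31 + 1·8/31 + 0·4/31 + 1·2/31 + 4·1/31
 = 64/31 + 8/31 + 0 + 2/31 + 4/31
 = 78/31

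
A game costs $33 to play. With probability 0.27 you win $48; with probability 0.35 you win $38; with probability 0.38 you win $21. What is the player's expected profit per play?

E[payout] = 48·0.27 + 38·0.35 + 21·0.38
 = 12.96 + 13.3 + 7.98
 = 34.24
Net = 34.24 - 33 = 1.24

1.24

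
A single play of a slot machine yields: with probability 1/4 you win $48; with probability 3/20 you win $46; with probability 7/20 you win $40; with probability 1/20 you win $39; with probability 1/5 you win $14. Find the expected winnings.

37.65

E[payout] = 48·1/4 + 46·3/20 + 40·7/20 + 39·1/20 + 14·1/5
 = 12 + 69/10 + 14 + 39/20 + 14/5
 = 753/20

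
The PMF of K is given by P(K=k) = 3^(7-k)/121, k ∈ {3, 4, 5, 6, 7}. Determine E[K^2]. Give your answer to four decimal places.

E[K^2] = Σ k^2·P(K=k)
 = 9·81/121 + 16·27/121 + 25·9/121 + 36·3/121 + 49·1/121
 = 729/121 + 432/121 + 225/121 + 108/121 + 49/121
 = 1543/121

12.7521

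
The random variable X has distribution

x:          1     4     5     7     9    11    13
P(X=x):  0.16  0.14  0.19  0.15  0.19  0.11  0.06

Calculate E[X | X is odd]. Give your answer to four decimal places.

P(X is odd) = 0.16 + 0.19 + 0.15 + 0.19 + 0.11 + 0.06 = 0.86.
E[X | X is odd] = [1·0.16 + 5·0.19 + 7·0.15 + 9·0.19 + 11·0.11 + 13·0.06] / 0.86
 = 5.86 / 0.86
 = 293/43

6.8140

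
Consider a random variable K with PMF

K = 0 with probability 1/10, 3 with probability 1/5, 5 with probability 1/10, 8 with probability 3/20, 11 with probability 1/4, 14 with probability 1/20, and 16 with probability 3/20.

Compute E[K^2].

92.35

E[K^2] = Σ k^2·P(K=k)
 = 0·1/10 + 9·1/5 + 25·1/10 + 64·3/20 + 121·1/4 + 196·1/20 + 256·3/20
 = 0 + 9/5 + 5/2 + 48/5 + 121/4 + 49/5 + 192/5
 = 1847/20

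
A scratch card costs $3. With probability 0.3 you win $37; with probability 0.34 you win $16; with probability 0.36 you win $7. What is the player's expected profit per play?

16.06

E[payout] = 37·0.3 + 16·0.34 + 7·0.36
 = 11.1 + 5.44 + 2.52
 = 19.06
Net = 19.06 - 3 = 16.06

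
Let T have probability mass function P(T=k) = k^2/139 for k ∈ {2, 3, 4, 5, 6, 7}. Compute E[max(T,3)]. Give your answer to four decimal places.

E[max(T,3)] = Σ max(t,3)·P(T=t)
 = 3·4/139 + 3·9/139 + 4·16/139 + 5·25/139 + 6·36/139 + 7·49/139
 = 12/139 + 27/139 + 64/139 + 125/139 + 216/139 + 343/139
 = 787/139

5.6619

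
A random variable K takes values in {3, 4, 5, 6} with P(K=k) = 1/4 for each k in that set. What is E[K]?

E[K] = Σ k·P(K=k)
 = 3·1/4 + 4·1/4 + 5·1/4 + 6·1/4
 = 3/4 + 1 + 5/4 + 3/2
 = 9/2

4.5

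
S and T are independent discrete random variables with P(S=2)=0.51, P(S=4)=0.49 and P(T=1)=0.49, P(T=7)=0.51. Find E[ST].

12.0988

E[ST] = Σ_s Σ_t st · P(S=s)P(T=t)
 = 2·0.2499 + 14·0.2601 + 4·0.2401 + 28·0.2499
 = 0.4998 + 3.6414 + 0.9604 + 6.9972
 = 12.0988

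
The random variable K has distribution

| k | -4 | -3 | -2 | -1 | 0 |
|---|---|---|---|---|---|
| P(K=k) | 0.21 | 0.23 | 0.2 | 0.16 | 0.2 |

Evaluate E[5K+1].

E[5K+1] = Σ (5k+1)·P(K=k)
 = (-19)·0.21 + (-14)·0.23 + (-9)·0.2 + (-4)·0.16 + 1·0.2
 = (-3.99) + (-3.22) + (-1.8) + (-0.64) + 0.2
 = -9.45

-9.45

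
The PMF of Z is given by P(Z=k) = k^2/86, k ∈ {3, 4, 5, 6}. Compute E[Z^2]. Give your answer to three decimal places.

26.256

E[Z^2] = Σ z^2·P(Z=z)
 = 9·9/86 + 16·8/43 + 25·25/86 + 36·18/43
 = 81/86 + 128/43 + 625/86 + 648/43
 = 1129/43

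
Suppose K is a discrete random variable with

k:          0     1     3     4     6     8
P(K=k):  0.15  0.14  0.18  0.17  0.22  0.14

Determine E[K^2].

E[K^2] = Σ k^2·P(K=k)
 = 0·0.15 + 1·0.14 + 9·0.18 + 16·0.17 + 36·0.22 + 64·0.14
 = 0 + 0.14 + 1.62 + 2.72 + 7.92 + 8.96
 = 21.36

21.36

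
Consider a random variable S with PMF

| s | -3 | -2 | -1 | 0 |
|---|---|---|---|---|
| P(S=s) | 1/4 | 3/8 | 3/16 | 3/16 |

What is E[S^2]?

E[S^2] = Σ s^2·P(S=s)
 = 9·1/4 + 4·3/8 + 1·3/16 + 0·3/16
 = 9/4 + 3/2 + 3/16 + 0
 = 63/16

3.9375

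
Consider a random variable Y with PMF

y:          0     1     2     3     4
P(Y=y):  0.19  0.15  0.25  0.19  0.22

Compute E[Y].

E[Y] = Σ y·P(Y=y)
 = 0·0.19 + 1·0.15 + 2·0.25 + 3·0.19 + 4·0.22
 = 0 + 0.15 + 0.5 + 0.57 + 0.88
 = 2.1

2.1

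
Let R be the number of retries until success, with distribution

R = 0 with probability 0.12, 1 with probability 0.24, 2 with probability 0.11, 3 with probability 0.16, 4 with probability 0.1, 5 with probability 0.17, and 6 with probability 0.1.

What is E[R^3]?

E[R^3] = Σ r^3·P(R=r)
 = 0·0.12 + 1·0.24 + 8·0.11 + 27·0.16 + 64·0.1 + 125·0.17 + 216·0.1
 = 0 + 0.24 + 0.88 + 4.32 + 6.4 + 21.25 + 21.6
 = 54.69

54.69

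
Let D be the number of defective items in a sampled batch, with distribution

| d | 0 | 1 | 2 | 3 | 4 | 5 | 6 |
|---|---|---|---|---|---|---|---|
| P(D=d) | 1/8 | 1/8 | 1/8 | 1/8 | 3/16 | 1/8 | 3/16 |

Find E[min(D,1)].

E[min(D,1)] = Σ min(d,1)·P(D=d)
 = 0·1/8 + 1·1/8 + 1·1/8 + 1·1/8 + 1·3/16 + 1·1/8 + 1·3/16
 = 0 + 1/8 + 1/8 + 1/8 + 3/16 + 1/8 + 3/16
 = 7/8

0.875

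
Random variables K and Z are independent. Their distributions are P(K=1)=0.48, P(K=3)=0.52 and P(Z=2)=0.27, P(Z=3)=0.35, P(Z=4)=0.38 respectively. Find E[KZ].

6.3444

E[KZ] = Σ_k Σ_z kz · P(K=k)P(Z=z)
 = 2·0.1296 + 3·0.168 + 4·0.1824 + 6·0.1404 + 9·0.182 + 12·0.1976
 = 0.2592 + 0.504 + 0.7296 + 0.8424 + 1.638 + 2.3712
 = 6.3444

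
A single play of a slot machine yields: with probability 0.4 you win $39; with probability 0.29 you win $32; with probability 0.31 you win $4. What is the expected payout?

26.12

E[payout] = 39·0.4 + 32·0.29 + 4·0.31
 = 15.6 + 9.28 + 1.24
 = 26.12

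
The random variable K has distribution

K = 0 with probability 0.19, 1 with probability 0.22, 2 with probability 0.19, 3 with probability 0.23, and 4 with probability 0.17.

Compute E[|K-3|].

E[|K-3|] = Σ |k-3|·P(K=k)
 = 3·0.19 + 2·0.22 + 1·0.19 + 0·0.23 + 1·0.17
 = 0.57 + 0.44 + 0.19 + 0 + 0.17
 = 1.37

1.37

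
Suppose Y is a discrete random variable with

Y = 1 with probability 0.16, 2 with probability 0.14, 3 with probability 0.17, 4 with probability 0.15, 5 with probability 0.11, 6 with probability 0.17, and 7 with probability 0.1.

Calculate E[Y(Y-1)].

E[Y(Y-1)] = Σ y(y-1)·P(Y=y)
 = 0·0.16 + 2·0.14 + 6·0.17 + 12·0.15 + 20·0.11 + 30·0.17 + 42·0.1
 = 0 + 0.28 + 1.02 + 1.8 + 2.2 + 5.1 + 4.2
 = 14.6

14.6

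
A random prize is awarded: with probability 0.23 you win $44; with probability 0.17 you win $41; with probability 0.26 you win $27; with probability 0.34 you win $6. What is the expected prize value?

26.15

E[payout] = 44·0.23 + 41·0.17 + 27·0.26 + 6·0.34
 = 10.12 + 6.97 + 7.02 + 2.04
 = 26.15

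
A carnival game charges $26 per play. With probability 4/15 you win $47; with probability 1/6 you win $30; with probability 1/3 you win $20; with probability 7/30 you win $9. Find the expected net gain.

0.3

E[payout] = 47·4/15 + 30·1/6 + 20·1/3 + 9·7/30
 = 188/15 + 5 + 20/3 + 21/10
 = 263/10
Net = 263/10 - 26 = 3/10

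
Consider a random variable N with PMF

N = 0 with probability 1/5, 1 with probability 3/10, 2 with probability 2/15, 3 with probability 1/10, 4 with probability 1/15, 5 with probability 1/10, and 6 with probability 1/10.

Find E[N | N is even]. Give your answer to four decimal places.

2.2667

P(N is even) = 1/5 + 2/15 + 1/15 + 1/10 = 1/2.
E[N | N is even] = [0·1/5 + 2·2/15 + 4·1/15 + 6·1/10] / (1/2)
 = 17/15 / (1/2)
 = 34/15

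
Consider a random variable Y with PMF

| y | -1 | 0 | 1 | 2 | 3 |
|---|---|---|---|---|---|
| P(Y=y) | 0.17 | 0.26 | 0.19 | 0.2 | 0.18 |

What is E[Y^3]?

E[Y^3] = Σ y^3·P(Y=y)
 = (-1)·0.17 + 0·0.26 + 1·0.19 + 8·0.2 + 27·0.18
 = (-0.17) + 0 + 0.19 + 1.6 + 4.86
 = 6.48

6.48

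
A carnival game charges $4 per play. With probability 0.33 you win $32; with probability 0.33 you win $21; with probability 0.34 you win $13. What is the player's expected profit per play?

E[payout] = 32·0.33 + 21·0.33 + 13·0.34
 = 10.56 + 6.93 + 4.42
 = 21.91
Net = 21.91 - 4 = 17.91

17.91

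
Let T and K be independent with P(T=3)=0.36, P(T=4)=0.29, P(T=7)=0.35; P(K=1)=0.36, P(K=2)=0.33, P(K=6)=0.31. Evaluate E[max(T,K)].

5.2046

E[max(T,K)] = Σ_t Σ_k max(t,k) · P(T=t)P(K=k)
 = 3·0.1296 + 3·0.1188 + 6·0.1116 + 4·0.1044 + 4·0.0957 + 6·0.0899 + 7·0.126 + 7·0.1155 + 7·0.1085
 = 0.3888 + 0.3564 + 0.6696 + 0.4176 + 0.3828 + 0.5394 + 0.882 + 0.8085 + 0.7595
 = 5.2046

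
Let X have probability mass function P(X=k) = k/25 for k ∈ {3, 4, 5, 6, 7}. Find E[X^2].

E[X^2] = Σ x^2·P(X=x)
 = 9·3/25 + 16·4/25 + 25·1/5 + 36·6/25 + 49·7/25
 = 27/25 + 64/25 + 5 + 216/25 + 343/25
 = 31

31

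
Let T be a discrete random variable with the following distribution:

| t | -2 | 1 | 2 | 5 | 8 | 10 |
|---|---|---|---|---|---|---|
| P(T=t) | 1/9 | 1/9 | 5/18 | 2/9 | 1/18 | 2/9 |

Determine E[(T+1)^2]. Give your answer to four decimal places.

E[(T+1)^2] = Σ (t+1)^2·P(T=t)
 = 1·1/9 + 4·1/9 + 9·5/18 + 36·2/9 + 81·1/18 + 121·2/9
 = 1/9 + 4/9 + 5/2 + 8 + 9/2 + 242/9
 = 382/9

42.4444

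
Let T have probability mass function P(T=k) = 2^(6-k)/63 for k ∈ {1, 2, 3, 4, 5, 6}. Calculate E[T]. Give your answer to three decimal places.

E[T] = Σ t·P(T=t)
 = 1·32/63 + 2·16/63 + 3·8/63 + 4·4/63 + 5·2/63 + 6·1/63
 = 32/63 + 32/63 + 8/21 + 16/63 + 10/63 + 2/21
 = 40/21

1.905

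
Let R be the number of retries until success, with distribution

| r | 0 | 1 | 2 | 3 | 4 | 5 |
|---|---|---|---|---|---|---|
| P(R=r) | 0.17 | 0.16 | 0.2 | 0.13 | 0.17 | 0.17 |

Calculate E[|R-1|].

1.82

E[|R-1|] = Σ |r-1|·P(R=r)
 = 1·0.17 + 0·0.16 + 1·0.2 + 2·0.13 + 3·0.17 + 4·0.17
 = 0.17 + 0 + 0.2 + 0.26 + 0.51 + 0.68
 = 1.82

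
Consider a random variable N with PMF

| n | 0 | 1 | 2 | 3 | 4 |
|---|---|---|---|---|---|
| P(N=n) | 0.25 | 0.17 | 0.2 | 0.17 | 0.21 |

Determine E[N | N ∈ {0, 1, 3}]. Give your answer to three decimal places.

P(N ∈ {0, 1, 3}) = 0.25 + 0.17 + 0.17 = 0.59.
E[N | N ∈ {0, 1, 3}] = [0·0.25 + 1·0.17 + 3·0.17] / 0.59
 = 0.68 / 0.59
 = 68/59

1.153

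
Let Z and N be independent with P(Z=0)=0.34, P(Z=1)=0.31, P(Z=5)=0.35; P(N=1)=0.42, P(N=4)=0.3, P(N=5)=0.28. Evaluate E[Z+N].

E[Z+N] = Σ_z Σ_n (z+n) · P(Z=z)P(N=n)
 = 1·0.1428 + 4·0.102 + 5·0.0952 + 2·0.1302 + 5·0.093 + 6·0.0868 + 6·0.147 + 9·0.105 + 10·0.098
 = 0.1428 + 0.408 + 0.476 + 0.2604 + 0.465 + 0.5208 + 0.882 + 0.945 + 0.98
 = 5.08

5.08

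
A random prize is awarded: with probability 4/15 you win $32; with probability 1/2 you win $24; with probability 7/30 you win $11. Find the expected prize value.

23.1

E[payout] = 32·4/15 + 24·1/2 + 11·7/30
 = 128/15 + 12 + 77/30
 = 231/10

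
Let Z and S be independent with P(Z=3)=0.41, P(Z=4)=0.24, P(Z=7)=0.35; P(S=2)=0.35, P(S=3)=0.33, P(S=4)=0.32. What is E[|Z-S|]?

1.9324

E[|Z-S|] = Σ_z Σ_s |z-s| · P(Z=z)P(S=s)
 = 1·0.1435 + 0·0.1353 + 1·0.1312 + 2·0.084 + 1·0.0792 + 0·0.0768 + 5·0.1225 + 4·0.1155 + 3·0.112
 = 0.1435 + 0 + 0.1312 + 0.168 + 0.0792 + 0 + 0.6125 + 0.462 + 0.336
 = 1.9324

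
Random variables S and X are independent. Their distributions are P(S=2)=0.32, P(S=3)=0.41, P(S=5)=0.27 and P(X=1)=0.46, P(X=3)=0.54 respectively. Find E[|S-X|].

1.4856

E[|S-X|] = Σ_s Σ_x |s-x| · P(S=s)P(X=x)
 = 1·0.1472 + 1·0.1728 + 2·0.1886 + 0·0.2214 + 4·0.1242 + 2·0.1458
 = 0.1472 + 0.1728 + 0.3772 + 0 + 0.4968 + 0.2916
 = 1.4856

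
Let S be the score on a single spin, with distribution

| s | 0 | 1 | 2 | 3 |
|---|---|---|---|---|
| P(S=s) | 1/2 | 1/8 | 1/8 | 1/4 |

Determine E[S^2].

2.875

E[S^2] = Σ s^2·P(S=s)
 = 0·1/2 + 1·1/8 + 4·1/8 + 9·1/4
 = 0 + 1/8 + 1/2 + 9/4
 = 23/8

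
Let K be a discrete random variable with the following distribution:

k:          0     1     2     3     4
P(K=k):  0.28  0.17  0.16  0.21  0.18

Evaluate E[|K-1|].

1.4

E[|K-1|] = Σ |k-1|·P(K=k)
 = 1·0.28 + 0·0.17 + 1·0.16 + 2·0.21 + 3·0.18
 = 0.28 + 0 + 0.16 + 0.42 + 0.54
 = 1.4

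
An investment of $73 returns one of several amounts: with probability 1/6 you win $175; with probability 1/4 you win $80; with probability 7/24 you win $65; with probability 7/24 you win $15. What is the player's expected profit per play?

E[payout] = 175·1/6 + 80·1/4 + 65·7/24 + 15·7/24
 = 175/6 + 20 + 455/24 + 35/8
 = 145/2
Net = 145/2 - 73 = -1/2

-0.5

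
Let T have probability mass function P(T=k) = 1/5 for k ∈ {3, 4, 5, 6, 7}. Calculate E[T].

5

E[T] = Σ t·P(T=t)
 = 3·1/5 + 4·1/5 + 5·1/5 + 6·1/5 + 7·1/5
 = 3/5 + 4/5 + 1 + 6/5 + 7/5
 = 5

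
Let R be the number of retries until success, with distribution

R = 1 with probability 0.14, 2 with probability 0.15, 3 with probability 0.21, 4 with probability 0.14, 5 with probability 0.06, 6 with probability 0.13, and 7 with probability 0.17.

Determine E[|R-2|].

E[|R-2|] = Σ |r-2|·P(R=r)
 = 1·0.14 + 0·0.15 + 1·0.21 + 2·0.14 + 3·0.06 + 4·0.13 + 5·0.17
 = 0.14 + 0 + 0.21 + 0.28 + 0.18 + 0.52 + 0.85
 = 2.18

2.18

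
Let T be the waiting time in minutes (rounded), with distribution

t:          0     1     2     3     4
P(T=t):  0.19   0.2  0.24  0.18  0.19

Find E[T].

1.98

E[T] = Σ t·P(T=t)
 = 0·0.19 + 1·0.2 + 2·0.24 + 3·0.18 + 4·0.19
 = 0 + 0.2 + 0.48 + 0.54 + 0.76
 = 1.98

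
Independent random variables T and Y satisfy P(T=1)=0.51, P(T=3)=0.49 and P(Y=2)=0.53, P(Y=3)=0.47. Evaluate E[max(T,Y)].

2.7297

E[max(T,Y)] = Σ_t Σ_y max(t,y) · P(T=t)P(Y=y)
 = 2·0.2703 + 3·0.2397 + 3·0.2597 + 3·0.2303
 = 0.5406 + 0.7191 + 0.7791 + 0.6909
 = 2.7297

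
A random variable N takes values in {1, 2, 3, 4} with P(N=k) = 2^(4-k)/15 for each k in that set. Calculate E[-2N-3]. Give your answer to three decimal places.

E[-2N-3] = Σ (-2n-3)·P(N=n)
 = (-5)·8/15 + (-7)·4/15 + (-9)·2/15 + (-11)·1/15
 = (-8/3) + (-28/15) + (-6/5) + (-11/15)
 = -97/15

-6.467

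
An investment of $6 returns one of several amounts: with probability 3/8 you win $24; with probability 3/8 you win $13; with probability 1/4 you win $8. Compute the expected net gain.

9.875

E[payout] = 24·3/8 + 13·3/8 + 8·1/4
 = 9 + 39/8 + 2
 = 127/8
Net = 127/8 - 6 = 79/8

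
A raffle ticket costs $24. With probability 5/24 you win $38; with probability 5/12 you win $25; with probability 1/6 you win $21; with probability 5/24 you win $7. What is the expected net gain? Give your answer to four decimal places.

E[payout] = 38·5/24 + 25·5/12 + 21·1/6 + 7·5/24
 = 95/12 + 125/12 + 7/2 + 35/24
 = 559/24
Net = 559/24 - 24 = -17/24

-0.7083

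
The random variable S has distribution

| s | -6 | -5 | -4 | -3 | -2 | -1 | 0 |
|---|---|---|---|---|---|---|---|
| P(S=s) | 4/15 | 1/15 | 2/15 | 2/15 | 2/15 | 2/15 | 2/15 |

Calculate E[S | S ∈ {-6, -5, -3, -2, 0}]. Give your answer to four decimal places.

-3.5455

P(S ∈ {-6, -5, -3, -2, 0}) = 4/15 + 1/15 + 2/15 + 2/15 + 2/15 = 11/15.
E[S | S ∈ {-6, -5, -3, -2, 0}] = [(-6)·4/15 + (-5)·1/15 + (-3)·2/15 + (-2)·2/15 + 0·2/15] / (11/15)
 = -13/5 / (11/15)
 = -39/11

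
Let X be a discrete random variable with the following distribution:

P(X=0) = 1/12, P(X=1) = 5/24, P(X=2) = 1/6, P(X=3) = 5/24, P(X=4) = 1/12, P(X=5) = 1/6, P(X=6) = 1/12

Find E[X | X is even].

P(X is even) = 1/12 + 1/6 + 1/12 + 1/12 = 5/12.
E[X | X is even] = [0·1/12 + 2·1/6 + 4·1/12 + 6·1/12] / (5/12)
 = 7/6 / (5/12)
 = 14/5

2.8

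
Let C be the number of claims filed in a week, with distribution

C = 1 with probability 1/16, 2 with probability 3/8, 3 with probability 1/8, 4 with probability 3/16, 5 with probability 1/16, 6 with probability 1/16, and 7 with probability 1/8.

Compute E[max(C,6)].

6.125

E[max(C,6)] = Σ max(c,6)·P(C=c)
 = 6·1/16 + 6·3/8 + 6·1/8 + 6·3/16 + 6·1/16 + 6·1/16 + 7·1/8
 = 3/8 + 9/4 + 3/4 + 9/8 + 3/8 + 3/8 + 7/8
 = 49/8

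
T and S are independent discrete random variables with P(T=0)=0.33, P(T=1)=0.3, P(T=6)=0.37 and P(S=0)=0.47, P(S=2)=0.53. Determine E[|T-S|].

2.4776

E[|T-S|] = Σ_t Σ_s |t-s| · P(T=t)P(S=s)
 = 0·0.1551 + 2·0.1749 + 1·0.141 + 1·0.159 + 6·0.1739 + 4·0.1961
 = 0 + 0.3498 + 0.141 + 0.159 + 1.0434 + 0.7844
 = 2.4776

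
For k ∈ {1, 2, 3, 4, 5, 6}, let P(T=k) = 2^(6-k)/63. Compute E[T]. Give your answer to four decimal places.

E[T] = Σ t·P(T=t)
 = 1·32/63 + 2·16/63 + 3·8/63 + 4·4/63 + 5·2/63 + 6·1/63
 = 32/63 + 32/63 + 8/21 + 16/63 + 10/63 + 2/21
 = 40/21

1.9048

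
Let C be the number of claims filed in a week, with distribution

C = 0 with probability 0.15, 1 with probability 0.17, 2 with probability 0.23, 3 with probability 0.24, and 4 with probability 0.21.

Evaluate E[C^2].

E[C^2] = Σ c^2·P(C=c)
 = 0·0.15 + 1·0.17 + 4·0.23 + 9·0.24 + 16·0.21
 = 0 + 0.17 + 0.92 + 2.16 + 3.36
 = 6.61

6.61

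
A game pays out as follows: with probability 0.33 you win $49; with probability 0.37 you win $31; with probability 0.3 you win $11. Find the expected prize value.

E[payout] = 49·0.33 + 31·0.37 + 11·0.3
 = 16.17 + 11.47 + 3.3
 = 30.94

30.94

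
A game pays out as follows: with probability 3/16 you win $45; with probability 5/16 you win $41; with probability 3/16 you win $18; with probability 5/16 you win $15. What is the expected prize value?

E[payout] = 45·3/16 + 41·5/16 + 18·3/16 + 15·5/16
 = 135/16 + 205/16 + 27/8 + 75/16
 = 469/16

29.3125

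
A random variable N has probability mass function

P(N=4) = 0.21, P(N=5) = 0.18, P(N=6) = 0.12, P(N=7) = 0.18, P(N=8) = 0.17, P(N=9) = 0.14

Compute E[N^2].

E[N^2] = Σ n^2·P(N=n)
 = 16·0.21 + 25·0.18 + 36·0.12 + 49·0.18 + 64·0.17 + 81·0.14
 = 3.36 + 4.5 + 4.32 + 8.82 + 10.88 + 11.34
 = 43.22

43.22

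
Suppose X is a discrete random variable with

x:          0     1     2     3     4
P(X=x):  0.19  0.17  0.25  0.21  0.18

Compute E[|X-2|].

E[|X-2|] = Σ |x-2|·P(X=x)
 = 2·0.19 + 1·0.17 + 0·0.25 + 1·0.21 + 2·0.18
 = 0.38 + 0.17 + 0 + 0.21 + 0.36
 = 1.12

1.12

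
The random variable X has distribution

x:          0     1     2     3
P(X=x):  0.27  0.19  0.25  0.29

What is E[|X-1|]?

E[|X-1|] = Σ |x-1|·P(X=x)
 = 1·0.27 + 0·0.19 + 1·0.25 + 2·0.29
 = 0.27 + 0 + 0.25 + 0.58
 = 1.1

1.1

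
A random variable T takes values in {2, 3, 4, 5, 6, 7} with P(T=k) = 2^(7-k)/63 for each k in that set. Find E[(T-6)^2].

11

E[(T-6)^2] = Σ (t-6)^2·P(T=t)
 = 16·32/63 + 9·16/63 + 4·8/63 + 1·4/63 + 0·2/63 + 1·1/63
 = 512/63 + 16/7 + 32/63 + 4/63 + 0 + 1/63
 = 11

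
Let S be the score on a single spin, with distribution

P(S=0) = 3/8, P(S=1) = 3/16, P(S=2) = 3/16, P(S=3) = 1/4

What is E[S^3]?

8.4375

E[S^3] = Σ s^3·P(S=s)
 = 0·3/8 + 1·3/16 + 8·3/16 + 27·1/4
 = 0 + 3/16 + 3/2 + 27/4
 = 135/16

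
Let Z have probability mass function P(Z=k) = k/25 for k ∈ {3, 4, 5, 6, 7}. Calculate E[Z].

E[Z] = Σ z·P(Z=z)
 = 3·3/25 + 4·4/25 + 5·1/5 + 6·6/25 + 7·7/25
 = 9/25 + 16/25 + 1 + 36/25 + 49/25
 = 27/5

5.4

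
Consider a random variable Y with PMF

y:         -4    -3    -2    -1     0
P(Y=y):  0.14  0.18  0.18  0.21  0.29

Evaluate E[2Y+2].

E[2Y+2] = Σ (2y+2)·P(Y=y)
 = (-6)·0.14 + (-4)·0.18 + (-2)·0.18 + 0·0.21 + 2·0.29
 = (-0.84) + (-0.72) + (-0.36) + 0 + 0.58
 = -1.34

-1.34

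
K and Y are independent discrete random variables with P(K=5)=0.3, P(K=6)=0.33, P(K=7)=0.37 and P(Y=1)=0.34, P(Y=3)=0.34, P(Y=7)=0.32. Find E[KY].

E[KY] = Σ_k Σ_y ky · P(K=k)P(Y=y)
 = 5·0.102 + 15·0.102 + 35·0.096 + 6·0.1122 + 18·0.1122 + 42·0.1056 + 7·0.1258 + 21·0.1258 + 49·0.1184
 = 0.51 + 1.53 + 3.36 + 0.6732 + 2.0196 + 4.4352 + 0.8806 + 2.6418 + 5.8016
 = 21.852

21.852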